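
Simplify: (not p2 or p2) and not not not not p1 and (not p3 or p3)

p1

(not p2 or p2) and not not not not p1 and (not p3 or p3)
= (not p2 or p2) and not not p1 and (not p3 or p3)   (double negation)
= (not p2 or p2) and not not p1   (complement / identity)
= not not p1   (complement / identity)
= p1   (double negation)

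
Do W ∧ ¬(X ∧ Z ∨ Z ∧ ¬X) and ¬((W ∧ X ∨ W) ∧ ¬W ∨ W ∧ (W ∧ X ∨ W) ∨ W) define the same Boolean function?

E1: W ∧ ¬(X ∧ Z ∨ Z ∧ ¬X)
    = W ∧ ¬Z   (distribution)
E2: ¬((W ∧ X ∨ W) ∧ ¬W ∨ W ∧ (W ∧ X ∨ W) ∨ W)
    = ¬(W ∧ X ∨ W ∨ W)   (distribution)
    = ¬(W ∨ W)   (absorption)
    = ¬W   (idempotence)
These differ: at W=0, X=0, Z=0, E1 = 0 but E2 = 1.

No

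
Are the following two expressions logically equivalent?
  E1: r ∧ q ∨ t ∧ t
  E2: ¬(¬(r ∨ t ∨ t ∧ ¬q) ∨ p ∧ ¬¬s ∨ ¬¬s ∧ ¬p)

E1: r ∧ q ∨ t ∧ t
    = r ∧ q ∨ t
E2: ¬(¬(r ∨ t ∨ t ∧ ¬q) ∨ p ∧ ¬¬s ∨ ¬¬s ∧ ¬p)
    = ¬(¬(r ∨ t) ∨ p ∧ ¬¬s ∨ ¬¬s ∧ ¬p)
    = ¬(¬(r ∨ t) ∨ ¬¬s)
    = (r ∨ t) ∧ ¬s
These differ: at p=0, q=1, r=1, s=1, t=0, E1 = 1 but E2 = 0.

No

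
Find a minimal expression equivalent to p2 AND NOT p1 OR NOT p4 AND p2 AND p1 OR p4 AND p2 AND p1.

p2

p2 AND NOT p1 OR NOT p4 AND p2 AND p1 OR p4 AND p2 AND p1
= p2 AND NOT p1 OR p2 AND p1   (distribution)
= p2   (distribution)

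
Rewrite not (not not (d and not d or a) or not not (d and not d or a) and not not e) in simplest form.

not (not not (d and not d or a) or not not (d and not d or a) and not not e)
= not (not not (d and not d or a) or not not (d and not d or a) and e)   (double negation)
= not not not (d and not d or a)   (absorption)
= not not not a   (complement / identity)
= not a   (double negation)

not a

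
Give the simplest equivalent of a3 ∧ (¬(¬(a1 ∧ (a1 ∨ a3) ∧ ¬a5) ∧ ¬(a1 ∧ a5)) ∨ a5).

a3 ∧ (a1 ∨ a5)

a3 ∧ (¬(¬(a1 ∧ (a1 ∨ a3) ∧ ¬a5) ∧ ¬(a1 ∧ a5)) ∨ a5)
= a3 ∧ (a1 ∧ (a1 ∨ a3) ∧ ¬a5 ∨ a1 ∧ a5 ∨ a5)   — De Morgan
= a3 ∧ (a1 ∧ ¬a5 ∨ a1 ∧ a5 ∨ a5)   — absorption
= a3 ∧ (a1 ∨ a5)   — distribution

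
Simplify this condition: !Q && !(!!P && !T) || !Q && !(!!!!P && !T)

!Q && !(!!P && !T) || !Q && !(!!!!P && !T)
= !Q && !(!!P && !T) || !Q && !(!!P && !T)   — double negation
= !Q && !(!!P && !T)   — idempotence
= !Q && (!P || T)   — De Morgan

!Q && (!P || T)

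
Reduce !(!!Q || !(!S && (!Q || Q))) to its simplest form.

!(!!Q || !(!S && (!Q || Q)))
= !(!!Q || !!S)   [complement / identity]
= !Q && !S   [De Morgan]

!Q && !S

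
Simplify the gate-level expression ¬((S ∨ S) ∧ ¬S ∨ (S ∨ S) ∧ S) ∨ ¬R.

¬S ∨ ¬R

¬((S ∨ S) ∧ ¬S ∨ (S ∨ S) ∧ S) ∨ ¬R
= ¬((¬S ∨ S) ∧ (S ∨ S)) ∨ ¬R   (distribution)
= ¬(¬S ∧ S ∨ S) ∨ ¬R   (distribution)
= ¬S ∨ ¬R   (complement / identity)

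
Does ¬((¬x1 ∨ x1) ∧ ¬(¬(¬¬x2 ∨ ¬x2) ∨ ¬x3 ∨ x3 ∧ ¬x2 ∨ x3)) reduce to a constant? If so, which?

yes, True

¬((¬x1 ∨ x1) ∧ ¬(¬(¬¬x2 ∨ ¬x2) ∨ ¬x3 ∨ x3 ∧ ¬x2 ∨ x3))
= ¬((¬x1 ∨ x1) ∧ ¬(¬x2 ∧ x2 ∨ ¬x3 ∨ x3 ∧ ¬x2 ∨ x3))   [De Morgan]
= ¬((¬x1 ∨ x1) ∧ ¬(¬x3 ∨ x3 ∧ ¬x2 ∨ x3))   [complement / identity]
= ¬¬(¬x3 ∨ x3 ∧ ¬x2 ∨ x3)   [complement / identity]
= ¬¬(¬x3 ∨ x3)   [absorption]
= ¬x3 ∨ x3   [double negation]
= True   [complement]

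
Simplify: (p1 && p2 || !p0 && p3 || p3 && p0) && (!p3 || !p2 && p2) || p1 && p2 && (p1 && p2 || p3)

p1 && p2

(p1 && p2 || !p0 && p3 || p3 && p0) && (!p3 || !p2 && p2) || p1 && p2 && (p1 && p2 || p3)
= (p1 && p2 || !p0 && p3 || p3 && p0) && !p3 || p1 && p2 && (p1 && p2 || p3)   (complement / identity)
= (p1 && p2 || p3) && !p3 || p1 && p2 && (p1 && p2 || p3)   (distribution)
= (!p3 || p1 && p2) && (p1 && p2 || p3)   (distribution)
= !p3 && p3 || p1 && p2   (distribution)
= p1 && p2   (complement / identity)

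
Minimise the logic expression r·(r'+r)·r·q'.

r·(r'+r)·r·q'
= r·r·q'   — complement / identity
= r·q'   — idempotence

r·q'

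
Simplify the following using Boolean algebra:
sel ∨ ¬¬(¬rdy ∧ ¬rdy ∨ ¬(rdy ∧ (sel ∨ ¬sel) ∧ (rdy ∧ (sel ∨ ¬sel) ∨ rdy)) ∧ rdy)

sel ∨ ¬¬(¬rdy ∧ ¬rdy ∨ ¬(rdy ∧ (sel ∨ ¬sel) ∧ (rdy ∧ (sel ∨ ¬sel) ∨ rdy)) ∧ rdy)
= sel ∨ ¬¬(¬rdy ∧ ¬rdy ∨ ¬(rdy ∧ (sel ∨ ¬sel)) ∧ rdy)   — absorption
= sel ∨ ¬¬(¬rdy ∧ ¬rdy ∨ ¬rdy ∧ rdy)   — complement / identity
= sel ∨ ¬¬¬rdy   — distribution
= sel ∨ ¬rdy   — double negation

sel ∨ ¬rdy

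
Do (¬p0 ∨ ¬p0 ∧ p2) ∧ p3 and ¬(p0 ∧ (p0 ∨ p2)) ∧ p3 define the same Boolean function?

Yes

E1: (¬p0 ∨ ¬p0 ∧ p2) ∧ p3
    = ¬p0 ∧ p3   (absorption)
E2: ¬(p0 ∧ (p0 ∨ p2)) ∧ p3
    = ¬p0 ∧ p3   (absorption)
Both reduce to ¬p0 ∧ p3, so they are equivalent.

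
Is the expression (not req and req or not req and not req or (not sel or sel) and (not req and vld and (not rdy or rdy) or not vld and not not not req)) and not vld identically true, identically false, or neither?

neither

(not req and req or not req and not req or (not sel or sel) and (not req and vld and (not rdy or rdy) or not vld and not not not req)) and not vld
= (not req or (not sel or sel) and (not req and vld and (not rdy or rdy) or not vld and not not not req)) and not vld   — distribution
= (not req or (not sel or sel) and (not req and vld and (not rdy or rdy) or not vld and not req)) and not vld   — double negation
= (not req or (not sel or sel) and (not req and vld or not vld and not req)) and not vld   — complement / identity
= (not req or (not sel or sel) and not req) and not vld   — distribution
= (not req or not req) and not vld   — complement / identity
= not req and not vld   — idempotence
This depends on req, vld, so it is not a constant.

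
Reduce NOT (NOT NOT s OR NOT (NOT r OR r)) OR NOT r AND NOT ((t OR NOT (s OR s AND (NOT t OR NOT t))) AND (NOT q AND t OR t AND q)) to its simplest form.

NOT s OR NOT r AND NOT t

NOT (NOT NOT s OR NOT (NOT r OR r)) OR NOT r AND NOT ((t OR NOT (s OR s AND (NOT t OR NOT t))) AND (NOT q AND t OR t AND q))
= NOT (NOT NOT s OR NOT (NOT r OR r)) OR NOT r AND NOT ((t OR NOT (s OR s AND NOT t)) AND (NOT q AND t OR t AND q))   — idempotence
= NOT (NOT NOT s OR NOT (NOT r OR r)) OR NOT r AND NOT ((t OR NOT s) AND (NOT q AND t OR t AND q))   — absorption
= NOT (NOT NOT s OR NOT (NOT r OR r)) OR NOT r AND NOT ((t OR NOT s) AND t)   — distribution
= NOT s AND (NOT r OR r) OR NOT r AND NOT ((t OR NOT s) AND t)   — De Morgan
= NOT s OR NOT r AND NOT ((t OR NOT s) AND t)   — complement / identity
= NOT s OR NOT r AND NOT t   — absorption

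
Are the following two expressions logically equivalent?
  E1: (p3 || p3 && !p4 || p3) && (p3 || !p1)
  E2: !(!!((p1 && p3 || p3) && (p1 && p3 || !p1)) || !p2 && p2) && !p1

E1: (p3 || p3 && !p4 || p3) && (p3 || !p1)
    = (p3 || p3) && (p3 || !p1)
    = p3 || p3 && !p1
    = p3
E2: !(!!((p1 && p3 || p3) && (p1 && p3 || !p1)) || !p2 && p2) && !p1
    = !!!((p1 && p3 || p3) && (p1 && p3 || !p1)) && !p1
    = !!!(p1 && p3 || p3 && !p1) && !p1
    = !!!p3 && !p1
    = !p3 && !p1
These differ: at p1=1, p2=0, p3=1, p4=1, E1 = 1 but E2 = 0.

No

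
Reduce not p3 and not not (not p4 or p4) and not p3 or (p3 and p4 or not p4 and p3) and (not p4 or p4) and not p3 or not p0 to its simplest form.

not p3 or not p0

not p3 and not not (not p4 or p4) and not p3 or (p3 and p4 or not p4 and p3) and (not p4 or p4) and not p3 or not p0
= not p3 and not not (not p4 or p4) and not p3 or p3 and (not p4 or p4) and not p3 or not p0   (distribution)
= not p3 and (not p4 or p4) and not p3 or p3 and (not p4 or p4) and not p3 or not p0   (double negation)
= (not p4 or p4) and not p3 and (not p3 or p3) or not p0   (distribution)
= not p3 and (not p3 or p3) or not p0   (complement / identity)
= not p3 or not p0   (complement / identity)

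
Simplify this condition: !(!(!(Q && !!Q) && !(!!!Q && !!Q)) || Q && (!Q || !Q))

!Q

!(!(!(Q && !!Q) && !(!!!Q && !!Q)) || Q && (!Q || !Q))
= !(!(!(Q && !!Q) && !(!!!Q && !!Q)) || Q && !Q)
= !!(!(Q && !!Q) && !(!!!Q && !!Q))
= !!(!(Q && !!Q) && !(!Q && !!Q))
= !(Q && !!Q || !Q && !!Q)
= !!!Q
= !Q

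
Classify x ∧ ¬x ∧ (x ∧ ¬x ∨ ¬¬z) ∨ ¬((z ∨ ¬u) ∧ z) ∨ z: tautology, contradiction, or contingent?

tautology

x ∧ ¬x ∧ (x ∧ ¬x ∨ ¬¬z) ∨ ¬((z ∨ ¬u) ∧ z) ∨ z
= x ∧ ¬x ∧ (x ∧ ¬x ∨ ¬¬z) ∨ ¬z ∨ z   — absorption
= x ∧ ¬x ∧ (x ∧ ¬x ∨ z) ∨ ¬z ∨ z   — double negation
= x ∧ ¬x ∨ ¬z ∨ z   — absorption
= ¬z ∨ z   — complement / identity
= True   — complement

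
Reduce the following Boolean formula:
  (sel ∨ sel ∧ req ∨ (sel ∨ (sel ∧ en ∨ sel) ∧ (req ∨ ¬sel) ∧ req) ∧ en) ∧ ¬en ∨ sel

(sel ∨ sel ∧ req ∨ (sel ∨ (sel ∧ en ∨ sel) ∧ (req ∨ ¬sel) ∧ req) ∧ en) ∧ ¬en ∨ sel
= (sel ∨ sel ∧ req ∨ (sel ∨ (sel ∧ en ∨ sel) ∧ req) ∧ en) ∧ ¬en ∨ sel   (absorption)
= (sel ∨ sel ∧ req ∨ (sel ∨ sel ∧ req) ∧ en) ∧ ¬en ∨ sel   (absorption)
= (sel ∨ sel ∧ req) ∧ ¬en ∨ sel   (absorption)
= sel ∧ ¬en ∨ sel   (absorption)
= sel   (absorption)

sel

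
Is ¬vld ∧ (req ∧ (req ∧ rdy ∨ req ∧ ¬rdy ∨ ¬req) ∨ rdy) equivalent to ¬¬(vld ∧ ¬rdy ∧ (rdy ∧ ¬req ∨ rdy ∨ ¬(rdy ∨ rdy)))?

E1: ¬vld ∧ (req ∧ (req ∧ rdy ∨ req ∧ ¬rdy ∨ ¬req) ∨ rdy)
    = ¬vld ∧ (req ∧ (req ∨ ¬req) ∨ rdy)   — distribution
    = ¬vld ∧ (req ∨ rdy)   — complement / identity
E2: ¬¬(vld ∧ ¬rdy ∧ (rdy ∧ ¬req ∨ rdy ∨ ¬(rdy ∨ rdy)))
    = ¬¬(vld ∧ ¬rdy ∧ (rdy ∧ ¬req ∨ rdy ∨ ¬rdy))   — idempotence
    = ¬¬(vld ∧ ¬rdy ∧ (rdy ∨ ¬rdy))   — absorption
    = vld ∧ ¬rdy ∧ (rdy ∨ ¬rdy)   — double negation
    = vld ∧ ¬rdy   — complement / identity
These differ: at rdy=1, req=0, vld=0, E1 = 1 but E2 = 0.

No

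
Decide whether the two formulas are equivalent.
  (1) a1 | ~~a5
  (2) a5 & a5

E1: a1 | ~~a5
    = a1 | a5   — double negation
E2: a5 & a5
    = a5   — idempotence
These differ: at a1=1, a5=0, E1 = 1 but E2 = 0.

No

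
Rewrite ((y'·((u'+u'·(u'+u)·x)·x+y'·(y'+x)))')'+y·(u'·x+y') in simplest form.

((y'·((u'+u'·(u'+u)·x)·x+y'·(y'+x)))')'+y·(u'·x+y')
= ((y'·((u'+u'·x)·x+y'·(y'+x)))')'+y·(u'·x+y')   [complement / identity]
= ((y'·((u'+u'·x)·x+y'))')'+y·(u'·x+y')   [absorption]
= y'·((u'+u'·x)·x+y')+y·(u'·x+y')   [double negation]
= y'·(u'·x+y')+y·(u'·x+y')   [absorption]
= u'·x+y'   [distribution]

u'·x+y'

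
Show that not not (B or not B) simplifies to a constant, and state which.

True

not not (B or not B)
= B or not B   (double negation)
= True   (complement)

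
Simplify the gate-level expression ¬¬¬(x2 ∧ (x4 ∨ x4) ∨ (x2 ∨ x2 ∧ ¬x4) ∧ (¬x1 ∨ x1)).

¬¬¬(x2 ∧ (x4 ∨ x4) ∨ (x2 ∨ x2 ∧ ¬x4) ∧ (¬x1 ∨ x1))
= ¬¬¬(x2 ∧ (x4 ∨ x4) ∨ x2 ∨ x2 ∧ ¬x4)
= ¬¬¬(x2 ∧ (x4 ∨ x4) ∨ x2)
= ¬¬¬(x2 ∧ x4 ∨ x2)
= ¬¬¬x2
= ¬x2

¬x2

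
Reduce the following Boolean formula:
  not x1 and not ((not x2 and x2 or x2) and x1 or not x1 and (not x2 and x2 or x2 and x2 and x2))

not x1 and not ((not x2 and x2 or x2) and x1 or not x1 and (not x2 and x2 or x2 and x2 and x2))
= not x1 and not ((not x2 and x2 or x2) and x1 or not x1 and (not x2 and x2 or x2 and x2))   [idempotence]
= not x1 and not ((not x2 and x2 or x2) and x1 or not x1 and (not x2 and x2 or x2))   [idempotence]
= not x1 and not (not x2 and x2 or x2)   [distribution]
= not x1 and not x2   [complement / identity]

not x1 and not x2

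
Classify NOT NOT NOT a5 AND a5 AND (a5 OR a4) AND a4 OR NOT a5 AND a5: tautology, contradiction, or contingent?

contradiction

NOT NOT NOT a5 AND a5 AND (a5 OR a4) AND a4 OR NOT a5 AND a5
= NOT a5 AND a5 AND (a5 OR a4) AND a4 OR NOT a5 AND a5
= NOT a5 AND a5 AND a4 OR NOT a5 AND a5
= NOT a5 AND a5
= FALSE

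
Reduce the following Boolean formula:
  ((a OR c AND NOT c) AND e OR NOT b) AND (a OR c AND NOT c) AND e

((a OR c AND NOT c) AND e OR NOT b) AND (a OR c AND NOT c) AND e
= (a OR c AND NOT c) AND e   (absorption)
= a AND e   (complement / identity)

a AND e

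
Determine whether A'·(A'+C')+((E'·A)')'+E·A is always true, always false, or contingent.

always true

A'·(A'+C')+((E'·A)')'+E·A
= A'·(A'+C')+E'·A+E·A
= A'·(A'+C')+A
= A'+A
= 1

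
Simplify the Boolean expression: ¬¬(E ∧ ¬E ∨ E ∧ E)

¬¬(E ∧ ¬E ∨ E ∧ E)
= ¬¬E   — distribution
= E   — double negation

E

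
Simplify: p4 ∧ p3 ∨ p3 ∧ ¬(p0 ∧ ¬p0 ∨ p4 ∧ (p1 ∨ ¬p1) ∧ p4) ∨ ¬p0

p4 ∧ p3 ∨ p3 ∧ ¬(p0 ∧ ¬p0 ∨ p4 ∧ (p1 ∨ ¬p1) ∧ p4) ∨ ¬p0
= p4 ∧ p3 ∨ p3 ∧ ¬(p0 ∧ ¬p0 ∨ p4 ∧ p4) ∨ ¬p0
= p4 ∧ p3 ∨ p3 ∧ ¬(p0 ∧ ¬p0 ∨ p4) ∨ ¬p0
= p4 ∧ p3 ∨ p3 ∧ ¬p4 ∨ ¬p0
= p3 ∨ ¬p0

p3 ∨ ¬p0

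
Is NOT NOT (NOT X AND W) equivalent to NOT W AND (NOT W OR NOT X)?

No

E1: NOT NOT (NOT X AND W)
    = NOT X AND W   (double negation)
E2: NOT W AND (NOT W OR NOT X)
    = NOT W   (absorption)
These differ: at W=0, X=0, E1 = 0 but E2 = 1.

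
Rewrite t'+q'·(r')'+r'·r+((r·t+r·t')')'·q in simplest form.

t'+r

t'+q'·(r')'+r'·r+((r·t+r·t')')'·q
= t'+q'·r+r'·r+((r·t+r·t')')'·q   (double negation)
= t'+q'·r+r'·r+(r')'·q   (distribution)
= t'+q'·r+(r')'·q   (complement / identity)
= t'+q'·r+r·q   (double negation)
= t'+r   (distribution)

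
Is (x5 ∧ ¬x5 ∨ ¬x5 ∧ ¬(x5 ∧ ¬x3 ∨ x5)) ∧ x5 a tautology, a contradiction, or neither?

(x5 ∧ ¬x5 ∨ ¬x5 ∧ ¬(x5 ∧ ¬x3 ∨ x5)) ∧ x5
= (x5 ∧ ¬x5 ∨ ¬x5 ∧ ¬x5) ∧ x5   [absorption]
= ¬x5 ∧ x5   [distribution]
= False   [complement]

contradiction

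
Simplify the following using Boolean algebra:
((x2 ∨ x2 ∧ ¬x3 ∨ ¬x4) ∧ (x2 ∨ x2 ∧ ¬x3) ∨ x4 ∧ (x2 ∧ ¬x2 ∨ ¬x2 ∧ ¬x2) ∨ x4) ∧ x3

((x2 ∨ x2 ∧ ¬x3 ∨ ¬x4) ∧ (x2 ∨ x2 ∧ ¬x3) ∨ x4 ∧ (x2 ∧ ¬x2 ∨ ¬x2 ∧ ¬x2) ∨ x4) ∧ x3
= (x2 ∨ x2 ∧ ¬x3 ∨ x4 ∧ (x2 ∧ ¬x2 ∨ ¬x2 ∧ ¬x2) ∨ x4) ∧ x3
= (x2 ∨ x2 ∧ ¬x3 ∨ x4 ∧ ¬x2 ∨ x4) ∧ x3
= (x2 ∨ x2 ∧ ¬x3 ∨ x4) ∧ x3
= (x2 ∨ x4) ∧ x3

(x2 ∨ x4) ∧ x3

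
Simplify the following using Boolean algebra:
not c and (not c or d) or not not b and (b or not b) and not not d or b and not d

not c and (not c or d) or not not b and (b or not b) and not not d or b and not d
= not c and (not c or d) or not not b and not not d or b and not d
= not c and (not c or d) or b and not not d or b and not d
= not c and (not c or d) or b and d or b and not d
= not c or b and d or b and not d
= not c or b

not c or b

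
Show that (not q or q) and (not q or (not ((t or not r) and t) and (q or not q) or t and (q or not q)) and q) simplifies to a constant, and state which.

(not q or q) and (not q or (not ((t or not r) and t) and (q or not q) or t and (q or not q)) and q)
= (not q or q) and (not q or (not t and (q or not q) or t and (q or not q)) and q)   (absorption)
= (not q or q) and (not q or (q or not q) and q)   (distribution)
= (not q or q) and (not q or q)   (complement / identity)
= not q or q   (idempotence)
= True   (complement)

True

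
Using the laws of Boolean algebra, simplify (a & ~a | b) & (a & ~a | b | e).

b

(a & ~a | b) & (a & ~a | b | e)
= a & ~a | b   [absorption]
= b   [complement / identity]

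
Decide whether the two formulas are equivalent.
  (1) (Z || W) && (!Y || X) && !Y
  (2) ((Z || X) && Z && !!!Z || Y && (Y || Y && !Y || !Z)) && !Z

No

E1: (Z || W) && (!Y || X) && !Y
    = (Z || W) && !Y
E2: ((Z || X) && Z && !!!Z || Y && (Y || Y && !Y || !Z)) && !Z
    = (Z && !!!Z || Y && (Y || Y && !Y || !Z)) && !Z
    = (Z && !!!Z || Y && (Y || !Z)) && !Z
    = (Z && !Z || Y && (Y || !Z)) && !Z
    = (Z && !Z || Y) && !Z
    = Y && !Z
These differ: at W=1, X=1, Y=1, Z=0, E1 = 0 but E2 = 1.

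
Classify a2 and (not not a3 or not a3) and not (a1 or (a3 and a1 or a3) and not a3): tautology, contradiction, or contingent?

a2 and (not not a3 or not a3) and not (a1 or (a3 and a1 or a3) and not a3)
= a2 and (a3 or not a3) and not (a1 or (a3 and a1 or a3) and not a3)   — double negation
= a2 and (a3 or not a3) and not (a1 or a3 and not a3)   — absorption
= a2 and (a3 or not a3) and not a1   — complement / identity
= a2 and not a1   — complement / identity
This depends on a1, a2, so it is not a constant.

contingent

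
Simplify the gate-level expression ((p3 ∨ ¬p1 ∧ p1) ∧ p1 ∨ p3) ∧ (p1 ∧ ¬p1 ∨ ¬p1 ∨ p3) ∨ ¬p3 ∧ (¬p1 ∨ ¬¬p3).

¬p1 ∨ p3

((p3 ∨ ¬p1 ∧ p1) ∧ p1 ∨ p3) ∧ (p1 ∧ ¬p1 ∨ ¬p1 ∨ p3) ∨ ¬p3 ∧ (¬p1 ∨ ¬¬p3)
= ((p3 ∨ ¬p1 ∧ p1) ∧ p1 ∨ p3) ∧ (p1 ∧ ¬p1 ∨ ¬p1 ∨ p3) ∨ ¬p3 ∧ (¬p1 ∨ p3)   [double negation]
= (p3 ∧ p1 ∨ p3) ∧ (p1 ∧ ¬p1 ∨ ¬p1 ∨ p3) ∨ ¬p3 ∧ (¬p1 ∨ p3)   [complement / identity]
= (p3 ∧ p1 ∨ p3) ∧ (¬p1 ∨ p3) ∨ ¬p3 ∧ (¬p1 ∨ p3)   [complement / identity]
= p3 ∧ (¬p1 ∨ p3) ∨ ¬p3 ∧ (¬p1 ∨ p3)   [absorption]
= ¬p1 ∨ p3   [distribution]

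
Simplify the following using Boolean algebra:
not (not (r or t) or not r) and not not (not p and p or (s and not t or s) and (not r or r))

r and s

not (not (r or t) or not r) and not not (not p and p or (s and not t or s) and (not r or r))
= not (not (r or t) or not r) and not not (not p and p or s and not t or s)
= (r or t) and r and not not (not p and p or s and not t or s)
= (r or t) and r and (not p and p or s and not t or s)
= (r or t) and r and (not p and p or s)
= (r or t) and r and s
= r and s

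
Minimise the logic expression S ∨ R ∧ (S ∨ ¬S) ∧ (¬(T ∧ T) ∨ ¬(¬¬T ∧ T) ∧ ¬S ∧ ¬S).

S ∨ R ∧ ¬T

S ∨ R ∧ (S ∨ ¬S) ∧ (¬(T ∧ T) ∨ ¬(¬¬T ∧ T) ∧ ¬S ∧ ¬S)
= S ∨ R ∧ (S ∨ ¬S) ∧ (¬(T ∧ T) ∨ ¬(¬¬T ∧ T) ∧ ¬S)
= S ∨ R ∧ (S ∨ ¬S) ∧ (¬(T ∧ T) ∨ ¬(T ∧ T) ∧ ¬S)
= S ∨ R ∧ (¬(T ∧ T) ∨ ¬(T ∧ T) ∧ ¬S)
= S ∨ R ∧ ¬(T ∧ T)
= S ∨ R ∧ ¬T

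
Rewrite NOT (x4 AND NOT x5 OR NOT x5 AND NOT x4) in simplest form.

x5

NOT (x4 AND NOT x5 OR NOT x5 AND NOT x4)
= NOT NOT x5   (distribution)
= x5   (double negation)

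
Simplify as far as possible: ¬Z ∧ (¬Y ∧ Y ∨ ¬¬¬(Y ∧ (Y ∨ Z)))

¬Z ∧ (¬Y ∧ Y ∨ ¬¬¬(Y ∧ (Y ∨ Z)))
= ¬Z ∧ ¬¬¬(Y ∧ (Y ∨ Z))   (complement / identity)
= ¬Z ∧ ¬(Y ∧ (Y ∨ Z))   (double negation)
= ¬Z ∧ ¬Y   (absorption)

¬Z ∧ ¬Y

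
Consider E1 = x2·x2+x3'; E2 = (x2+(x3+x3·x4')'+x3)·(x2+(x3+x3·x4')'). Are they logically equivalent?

Yes

E1: x2·x2+x3'
    = x2+x3'
E2: (x2+(x3+x3·x4')'+x3)·(x2+(x3+x3·x4')')
    = x2+(x3+x3·x4')'
    = x2+x3'
Both reduce to x2+x3', so they are equivalent.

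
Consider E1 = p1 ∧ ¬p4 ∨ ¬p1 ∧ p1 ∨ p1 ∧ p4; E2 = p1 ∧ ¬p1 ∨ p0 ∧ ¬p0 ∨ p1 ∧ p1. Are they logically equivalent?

E1: p1 ∧ ¬p4 ∨ ¬p1 ∧ p1 ∨ p1 ∧ p4
    = p1 ∧ ¬p4 ∨ p1 ∧ p4   — complement / identity
    = p1   — distribution
E2: p1 ∧ ¬p1 ∨ p0 ∧ ¬p0 ∨ p1 ∧ p1
    = p1 ∧ ¬p1 ∨ p1 ∧ p1   — complement / identity
    = p1   — distribution
Both reduce to p1, so they are equivalent.

Yes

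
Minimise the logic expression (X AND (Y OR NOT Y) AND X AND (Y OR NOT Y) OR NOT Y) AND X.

X

(X AND (Y OR NOT Y) AND X AND (Y OR NOT Y) OR NOT Y) AND X
= (X AND (Y OR NOT Y) OR NOT Y) AND X
= (X OR NOT Y) AND X
= X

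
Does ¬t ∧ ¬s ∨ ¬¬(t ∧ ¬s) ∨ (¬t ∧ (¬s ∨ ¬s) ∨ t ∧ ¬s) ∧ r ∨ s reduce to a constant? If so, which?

¬t ∧ ¬s ∨ ¬¬(t ∧ ¬s) ∨ (¬t ∧ (¬s ∨ ¬s) ∨ t ∧ ¬s) ∧ r ∨ s
= ¬t ∧ ¬s ∨ ¬¬(t ∧ ¬s) ∨ (¬t ∧ ¬s ∨ t ∧ ¬s) ∧ r ∨ s   [idempotence]
= ¬t ∧ ¬s ∨ t ∧ ¬s ∨ (¬t ∧ ¬s ∨ t ∧ ¬s) ∧ r ∨ s   [double negation]
= ¬t ∧ ¬s ∨ t ∧ ¬s ∨ s   [absorption]
= ¬s ∨ s   [distribution]
= True   [complement]

yes, True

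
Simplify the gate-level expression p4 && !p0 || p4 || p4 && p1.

p4 && !p0 || p4 || p4 && p1
= p4 || p4 && p1   [absorption]
= p4   [absorption]

p4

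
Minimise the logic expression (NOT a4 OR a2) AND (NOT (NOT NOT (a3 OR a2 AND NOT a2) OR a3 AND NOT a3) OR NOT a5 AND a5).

(NOT a4 OR a2) AND NOT a3

(NOT a4 OR a2) AND (NOT (NOT NOT (a3 OR a2 AND NOT a2) OR a3 AND NOT a3) OR NOT a5 AND a5)
= (NOT a4 OR a2) AND (NOT (a3 OR a2 AND NOT a2 OR a3 AND NOT a3) OR NOT a5 AND a5)   — double negation
= (NOT a4 OR a2) AND (NOT (a3 OR a2 AND NOT a2) OR NOT a5 AND a5)   — complement / identity
= (NOT a4 OR a2) AND (NOT a3 OR NOT a5 AND a5)   — complement / identity
= (NOT a4 OR a2) AND NOT a3   — complement / identity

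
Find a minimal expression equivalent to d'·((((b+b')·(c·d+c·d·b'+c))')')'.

d'·((((b+b')·(c·d+c·d·b'+c))')')'
= d'·((((b+b')·(c·d+c))')')'   — absorption
= d'·(((c·d+c)')')'   — complement / identity
= d'·((c')')'   — absorption
= d'·c'   — double negation

d'·c'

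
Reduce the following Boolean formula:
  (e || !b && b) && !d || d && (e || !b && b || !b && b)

(e || !b && b) && !d || d && (e || !b && b || !b && b)
= (e || !b && b) && !d || d && (e || !b && b)
= e || !b && b
= e

e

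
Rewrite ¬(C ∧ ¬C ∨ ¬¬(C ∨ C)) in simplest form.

¬(C ∧ ¬C ∨ ¬¬(C ∨ C))
= ¬¬¬(C ∨ C)   [complement / identity]
= ¬¬¬C   [idempotence]
= ¬C   [double negation]

¬C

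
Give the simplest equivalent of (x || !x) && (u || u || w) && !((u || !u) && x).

(u || w) && !x

(x || !x) && (u || u || w) && !((u || !u) && x)
= (x || !x) && (u || u || w) && !x   [complement / identity]
= (u || u || w) && !x   [complement / identity]
= (u || w) && !x   [idempotence]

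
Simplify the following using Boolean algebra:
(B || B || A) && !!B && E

B && E

(B || B || A) && !!B && E
= (B || A) && !!B && E
= (B || A) && B && E
= B && E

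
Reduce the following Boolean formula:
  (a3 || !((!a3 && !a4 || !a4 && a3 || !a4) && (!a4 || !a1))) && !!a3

(a3 || !((!a3 && !a4 || !a4 && a3 || !a4) && (!a4 || !a1))) && !!a3
= (a3 || !((!a4 || !a4) && (!a4 || !a1))) && !!a3
= (a3 || !(!a4 || !a4 && !a1)) && !!a3
= (a3 || !!a4) && !!a3
= (a3 || !!a4) && a3
= (a3 || a4) && a3
= a3

a3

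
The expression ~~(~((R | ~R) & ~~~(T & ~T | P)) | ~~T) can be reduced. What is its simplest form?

~~(~((R | ~R) & ~~~(T & ~T | P)) | ~~T)
= ~~(~~~~(T & ~T | P) | ~~T)   [complement / identity]
= ~~(~~(T & ~T | P) | ~~T)   [double negation]
= ~(~(T & ~T | P) & ~T)   [De Morgan]
= T & ~T | P | T   [De Morgan]
= P | T   [complement / identity]

P | T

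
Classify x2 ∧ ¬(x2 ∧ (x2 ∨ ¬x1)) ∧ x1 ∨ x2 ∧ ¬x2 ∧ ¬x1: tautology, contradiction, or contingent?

x2 ∧ ¬(x2 ∧ (x2 ∨ ¬x1)) ∧ x1 ∨ x2 ∧ ¬x2 ∧ ¬x1
= x2 ∧ ¬x2 ∧ x1 ∨ x2 ∧ ¬x2 ∧ ¬x1   — absorption
= x2 ∧ ¬x2   — distribution
= False   — complement

contradiction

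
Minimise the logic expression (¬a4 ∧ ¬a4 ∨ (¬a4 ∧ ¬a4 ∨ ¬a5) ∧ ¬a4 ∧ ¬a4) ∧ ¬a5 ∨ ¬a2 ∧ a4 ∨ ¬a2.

¬a4 ∧ ¬a5 ∨ ¬a2

(¬a4 ∧ ¬a4 ∨ (¬a4 ∧ ¬a4 ∨ ¬a5) ∧ ¬a4 ∧ ¬a4) ∧ ¬a5 ∨ ¬a2 ∧ a4 ∨ ¬a2
= (¬a4 ∧ ¬a4 ∨ ¬a4 ∧ ¬a4) ∧ ¬a5 ∨ ¬a2 ∧ a4 ∨ ¬a2   [absorption]
= ¬a4 ∧ ¬a4 ∧ ¬a5 ∨ ¬a2 ∧ a4 ∨ ¬a2   [idempotence]
= ¬a4 ∧ ¬a4 ∧ ¬a5 ∨ ¬a2   [absorption]
= ¬a4 ∧ ¬a5 ∨ ¬a2   [idempotence]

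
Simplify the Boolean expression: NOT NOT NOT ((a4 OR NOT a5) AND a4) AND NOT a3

NOT NOT NOT ((a4 OR NOT a5) AND a4) AND NOT a3
= NOT NOT NOT a4 AND NOT a3   — absorption
= NOT a4 AND NOT a3   — double negation

NOT a4 AND NOT a3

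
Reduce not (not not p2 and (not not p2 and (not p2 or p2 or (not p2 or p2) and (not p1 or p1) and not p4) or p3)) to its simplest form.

not (not not p2 and (not not p2 and (not p2 or p2 or (not p2 or p2) and (not p1 or p1) and not p4) or p3))
= not (not not p2 and (not not p2 and (not p2 or p2 or (not p2 or p2) and not p4) or p3))   [complement / identity]
= not (not not p2 and (not not p2 and (not p2 or p2) or p3))   [absorption]
= not (not not p2 and (not not p2 or p3))   [complement / identity]
= not not not p2   [absorption]
= not p2   [double negation]

not p2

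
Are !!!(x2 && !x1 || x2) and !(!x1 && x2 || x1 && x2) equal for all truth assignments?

Yes

E1: !!!(x2 && !x1 || x2)
    = !(x2 && !x1 || x2)   [double negation]
    = !x2   [absorption]
E2: !(!x1 && x2 || x1 && x2)
    = !x2   [distribution]
Both reduce to !x2, so they are equivalent.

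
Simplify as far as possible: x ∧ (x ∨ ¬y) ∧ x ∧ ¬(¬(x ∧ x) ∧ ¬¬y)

x ∧ (x ∨ ¬y) ∧ x ∧ ¬(¬(x ∧ x) ∧ ¬¬y)
= x ∧ (x ∨ ¬y) ∧ x ∧ (x ∧ x ∨ ¬y)   [De Morgan]
= x ∧ x ∧ (x ∧ x ∨ ¬y)   [absorption]
= x ∧ x   [absorption]
= x   [idempotence]

x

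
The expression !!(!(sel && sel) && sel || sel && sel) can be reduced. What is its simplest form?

sel

!!(!(sel && sel) && sel || sel && sel)
= !!(!sel && sel || sel && sel)
= !!sel
= sel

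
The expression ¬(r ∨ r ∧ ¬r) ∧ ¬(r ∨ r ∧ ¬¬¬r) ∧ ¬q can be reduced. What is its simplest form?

¬(r ∨ r ∧ ¬r) ∧ ¬(r ∨ r ∧ ¬¬¬r) ∧ ¬q
= ¬(r ∨ r ∧ ¬r) ∧ ¬(r ∨ r ∧ ¬r) ∧ ¬q   (double negation)
= ¬(r ∨ r ∧ ¬r) ∧ ¬q   (idempotence)
= ¬r ∧ ¬q   (complement / identity)

¬r ∧ ¬q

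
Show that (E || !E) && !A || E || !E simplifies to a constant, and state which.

(E || !E) && !A || E || !E
= E || !E   (absorption)
= true   (complement)

true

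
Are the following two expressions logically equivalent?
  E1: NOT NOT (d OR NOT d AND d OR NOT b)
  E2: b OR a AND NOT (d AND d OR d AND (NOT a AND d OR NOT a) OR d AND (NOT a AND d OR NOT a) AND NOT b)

No

E1: NOT NOT (d OR NOT d AND d OR NOT b)
    = NOT NOT (d OR NOT b)   [complement / identity]
    = d OR NOT b   [double negation]
E2: b OR a AND NOT (d AND d OR d AND (NOT a AND d OR NOT a) OR d AND (NOT a AND d OR NOT a) AND NOT b)
    = b OR a AND NOT (d OR d AND (NOT a AND d OR NOT a) OR d AND (NOT a AND d OR NOT a) AND NOT b)   [idempotence]
    = b OR a AND NOT (d OR d AND (NOT a AND d OR NOT a))   [absorption]
    = b OR a AND NOT (d OR d AND NOT a)   [absorption]
    = b OR a AND NOT d   [absorption]
These differ: at a=0, b=0, d=1, E1 = 1 but E2 = 0.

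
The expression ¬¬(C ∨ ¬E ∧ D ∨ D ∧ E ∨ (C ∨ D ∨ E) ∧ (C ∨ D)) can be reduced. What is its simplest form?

C ∨ D

¬¬(C ∨ ¬E ∧ D ∨ D ∧ E ∨ (C ∨ D ∨ E) ∧ (C ∨ D))
= ¬¬(C ∨ D ∨ (C ∨ D ∨ E) ∧ (C ∨ D))   — distribution
= ¬¬(C ∨ D ∨ C ∨ D)   — absorption
= ¬¬(C ∨ D)   — idempotence
= C ∨ D   — double negation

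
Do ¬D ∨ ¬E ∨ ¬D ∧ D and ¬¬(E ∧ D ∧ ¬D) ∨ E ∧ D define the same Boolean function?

No

E1: ¬D ∨ ¬E ∨ ¬D ∧ D
    = ¬D ∨ ¬E   [complement / identity]
E2: ¬¬(E ∧ D ∧ ¬D) ∨ E ∧ D
    = E ∧ D ∧ ¬D ∨ E ∧ D   [double negation]
    = E ∧ D   [absorption]
These differ: at D=0, E=0, E1 = 1 but E2 = 0.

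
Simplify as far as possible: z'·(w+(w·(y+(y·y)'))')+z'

z'

z'·(w+(w·(y+(y·y)'))')+z'
= z'·(w+(w·(y+y'))')+z'   [idempotence]
= z'·(w+w')+z'   [complement / identity]
= z'+z'   [complement / identity]
= z'   [idempotence]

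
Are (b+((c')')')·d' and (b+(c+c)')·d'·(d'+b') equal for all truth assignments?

Yes

E1: (b+((c')')')·d'
    = (b+c')·d'
E2: (b+(c+c)')·d'·(d'+b')
    = (b+(c+c)')·d'
    = (b+c')·d'
Both reduce to (b+c')·d', so they are equivalent.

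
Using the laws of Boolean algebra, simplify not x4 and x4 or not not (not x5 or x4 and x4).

not x4 and x4 or not not (not x5 or x4 and x4)
= not not (not x5 or x4 and x4)   — complement / identity
= not x5 or x4 and x4   — double negation
= not x5 or x4   — idempotence

not x5 or x4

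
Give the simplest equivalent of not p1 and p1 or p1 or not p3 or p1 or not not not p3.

not p1 and p1 or p1 or not p3 or p1 or not not not p3
= not p1 and p1 or p1 or not p3 or p1 or not p3   — double negation
= p1 or not p3 or p1 or not p3   — complement / identity
= p1 or not p3   — idempotence

p1 or not p3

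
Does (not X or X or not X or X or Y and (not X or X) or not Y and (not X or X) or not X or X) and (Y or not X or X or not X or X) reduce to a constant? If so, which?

(not X or X or not X or X or Y and (not X or X) or not Y and (not X or X) or not X or X) and (Y or not X or X or not X or X)
= (not X or X or not X or X or not X or X or not X or X) and (Y or not X or X or not X or X)   [distribution]
= not X or X or not X or X or (not X or X or not X or X) and Y   [distribution]
= not X or X or not X or X   [absorption]
= not X or X   [idempotence]
= True   [complement]

yes, True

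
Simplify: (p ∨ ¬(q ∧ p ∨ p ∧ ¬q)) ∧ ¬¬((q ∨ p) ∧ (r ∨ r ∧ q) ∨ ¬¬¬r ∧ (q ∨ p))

(p ∨ ¬(q ∧ p ∨ p ∧ ¬q)) ∧ ¬¬((q ∨ p) ∧ (r ∨ r ∧ q) ∨ ¬¬¬r ∧ (q ∨ p))
= (p ∨ ¬p) ∧ ¬¬((q ∨ p) ∧ (r ∨ r ∧ q) ∨ ¬¬¬r ∧ (q ∨ p))
= (p ∨ ¬p) ∧ ¬¬((q ∨ p) ∧ r ∨ ¬¬¬r ∧ (q ∨ p))
= ¬¬((q ∨ p) ∧ r ∨ ¬¬¬r ∧ (q ∨ p))
= ¬¬((q ∨ p) ∧ r ∨ ¬r ∧ (q ∨ p))
= ¬¬(q ∨ p)
= q ∨ p

q ∨ p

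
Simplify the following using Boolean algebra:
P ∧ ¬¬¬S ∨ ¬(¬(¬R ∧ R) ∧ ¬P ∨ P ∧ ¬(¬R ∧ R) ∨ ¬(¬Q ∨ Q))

P ∧ ¬S

P ∧ ¬¬¬S ∨ ¬(¬(¬R ∧ R) ∧ ¬P ∨ P ∧ ¬(¬R ∧ R) ∨ ¬(¬Q ∨ Q))
= P ∧ ¬¬¬S ∨ ¬(¬(¬R ∧ R) ∨ ¬(¬Q ∨ Q))   — distribution
= P ∧ ¬¬¬S ∨ ¬R ∧ R ∧ (¬Q ∨ Q)   — De Morgan
= P ∧ ¬¬¬S ∨ ¬R ∧ R   — complement / identity
= P ∧ ¬S ∨ ¬R ∧ R   — double negation
= P ∧ ¬S   — complement / identity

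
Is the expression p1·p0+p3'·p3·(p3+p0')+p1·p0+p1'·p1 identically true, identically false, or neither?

p1·p0+p3'·p3·(p3+p0')+p1·p0+p1'·p1
= p1·p0+p3'·p3+p1·p0+p1'·p1
= p1·p0+p3'·p3+p1·p0
= p1·p0+p1·p0
= p1·p0
This depends on p0, p1, so it is not a constant.

neither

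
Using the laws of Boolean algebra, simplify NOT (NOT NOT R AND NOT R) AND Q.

NOT (NOT NOT R AND NOT R) AND Q
= (NOT R OR R) AND Q   (De Morgan)
= Q   (complement / identity)

Q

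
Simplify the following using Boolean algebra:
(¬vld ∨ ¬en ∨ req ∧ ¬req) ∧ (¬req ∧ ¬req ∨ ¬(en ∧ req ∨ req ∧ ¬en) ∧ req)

(¬vld ∨ ¬en) ∧ ¬req

(¬vld ∨ ¬en ∨ req ∧ ¬req) ∧ (¬req ∧ ¬req ∨ ¬(en ∧ req ∨ req ∧ ¬en) ∧ req)
= (¬vld ∨ ¬en ∨ req ∧ ¬req) ∧ (¬req ∧ ¬req ∨ ¬req ∧ req)   [distribution]
= (¬vld ∨ ¬en ∨ req ∧ ¬req) ∧ ¬req   [distribution]
= (¬vld ∨ ¬en) ∧ ¬req   [complement / identity]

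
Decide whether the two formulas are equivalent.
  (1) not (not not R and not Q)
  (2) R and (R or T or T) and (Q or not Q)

E1: not (not not R and not Q)
    = not R or Q
E2: R and (R or T or T) and (Q or not Q)
    = R and (R or T) and (Q or not Q)
    = R and (R or T)
    = R
These differ: at Q=0, R=0, T=0, E1 = 1 but E2 = 0.

No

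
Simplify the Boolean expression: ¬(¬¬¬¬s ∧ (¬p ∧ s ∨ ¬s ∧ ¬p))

¬s ∨ p

¬(¬¬¬¬s ∧ (¬p ∧ s ∨ ¬s ∧ ¬p))
= ¬(¬¬¬¬s ∧ ¬p)   (distribution)
= ¬(¬¬s ∧ ¬p)   (double negation)
= ¬s ∨ p   (De Morgan)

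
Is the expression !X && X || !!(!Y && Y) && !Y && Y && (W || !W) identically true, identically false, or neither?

!X && X || !!(!Y && Y) && !Y && Y && (W || !W)
= !X && X || !!(!Y && Y) && !Y && Y   (complement / identity)
= !X && X || !Y && Y && !Y && Y   (double negation)
= !X && X || !Y && Y   (idempotence)
= !Y && Y   (complement / identity)
= false   (complement)

identically false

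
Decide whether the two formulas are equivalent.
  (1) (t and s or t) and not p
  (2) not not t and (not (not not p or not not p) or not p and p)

Yes

E1: (t and s or t) and not p
    = t and not p   — absorption
E2: not not t and (not (not not p or not not p) or not p and p)
    = t and (not (not not p or not not p) or not p and p)   — double negation
    = t and (not p and not p or not p and p)   — De Morgan
    = t and not p   — distribution
Both reduce to t and not p, so they are equivalent.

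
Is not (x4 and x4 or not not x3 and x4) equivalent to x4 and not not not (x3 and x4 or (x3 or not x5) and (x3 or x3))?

E1: not (x4 and x4 or not not x3 and x4)
    = not ((x4 or not not x3) and x4)
    = not ((x4 or x3) and x4)
    = not x4
E2: x4 and not not not (x3 and x4 or (x3 or not x5) and (x3 or x3))
    = x4 and not (x3 and x4 or (x3 or not x5) and (x3 or x3))
    = x4 and not (x3 and x4 or (x3 or not x5) and x3)
    = x4 and not (x3 and x4 or x3)
    = x4 and not x3
These differ: at x3=0, x4=0, x5=0, E1 = 1 but E2 = 0.

No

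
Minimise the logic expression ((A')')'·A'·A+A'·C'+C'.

((A')')'·A'·A+A'·C'+C'
= A'·A'·A+A'·C'+C'   (double negation)
= (A'·A+C')·A'+C'   (distribution)
= C'·A'+C'   (complement / identity)
= C'   (absorption)

C'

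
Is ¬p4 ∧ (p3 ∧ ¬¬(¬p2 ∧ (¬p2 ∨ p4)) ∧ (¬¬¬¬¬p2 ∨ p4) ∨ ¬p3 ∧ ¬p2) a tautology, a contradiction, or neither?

neither

¬p4 ∧ (p3 ∧ ¬¬(¬p2 ∧ (¬p2 ∨ p4)) ∧ (¬¬¬¬¬p2 ∨ p4) ∨ ¬p3 ∧ ¬p2)
= ¬p4 ∧ (p3 ∧ ¬¬¬p2 ∧ (¬¬¬¬¬p2 ∨ p4) ∨ ¬p3 ∧ ¬p2)   [absorption]
= ¬p4 ∧ (p3 ∧ ¬¬¬p2 ∧ (¬¬¬p2 ∨ p4) ∨ ¬p3 ∧ ¬p2)   [double negation]
= ¬p4 ∧ (p3 ∧ ¬¬¬p2 ∨ ¬p3 ∧ ¬p2)   [absorption]
= ¬p4 ∧ (p3 ∧ ¬p2 ∨ ¬p3 ∧ ¬p2)   [double negation]
= ¬p4 ∧ ¬p2   [distribution]
This depends on p2, p4, so it is not a constant.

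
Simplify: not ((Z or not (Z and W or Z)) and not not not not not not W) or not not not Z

not ((Z or not (Z and W or Z)) and not not not not not not W) or not not not Z
= not ((Z or not (Z and W or Z)) and not not not not not not W) or not Z   (double negation)
= not ((Z or not Z) and not not not not not not W) or not Z   (absorption)
= not ((Z or not Z) and not not not not W) or not Z   (double negation)
= not not not not not W or not Z   (complement / identity)
= not not not W or not Z   (double negation)
= not W or not Z   (double negation)

not W or not Z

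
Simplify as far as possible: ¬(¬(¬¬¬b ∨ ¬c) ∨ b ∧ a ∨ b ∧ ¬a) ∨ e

¬b ∨ e

¬(¬(¬¬¬b ∨ ¬c) ∨ b ∧ a ∨ b ∧ ¬a) ∨ e
= ¬(¬(¬¬¬b ∨ ¬c) ∨ (a ∨ ¬a) ∧ b) ∨ e   (distribution)
= ¬(¬¬b ∧ c ∨ (a ∨ ¬a) ∧ b) ∨ e   (De Morgan)
= ¬(¬¬b ∧ c ∨ b) ∨ e   (complement / identity)
= ¬(b ∧ c ∨ b) ∨ e   (double negation)
= ¬b ∨ e   (absorption)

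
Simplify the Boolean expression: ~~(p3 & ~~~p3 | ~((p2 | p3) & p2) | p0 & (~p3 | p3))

~p2 | p0

~~(p3 & ~~~p3 | ~((p2 | p3) & p2) | p0 & (~p3 | p3))
= p3 & ~~~p3 | ~((p2 | p3) & p2) | p0 & (~p3 | p3)   — double negation
= p3 & ~~~p3 | ~((p2 | p3) & p2) | p0   — complement / identity
= p3 & ~~~p3 | ~p2 | p0   — absorption
= p3 & ~p3 | ~p2 | p0   — double negation
= ~p2 | p0   — complement / identity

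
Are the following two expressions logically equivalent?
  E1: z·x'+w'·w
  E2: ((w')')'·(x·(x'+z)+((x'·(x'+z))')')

No

E1: z·x'+w'·w
    = z·x'   — complement / identity
E2: ((w')')'·(x·(x'+z)+((x'·(x'+z))')')
    = w'·(x·(x'+z)+((x'·(x'+z))')')   — double negation
    = w'·(x·(x'+z)+x'·(x'+z))   — double negation
    = w'·(x'+z)   — distribution
These differ: at w=0, x=0, z=0, E1 = 0 but E2 = 1.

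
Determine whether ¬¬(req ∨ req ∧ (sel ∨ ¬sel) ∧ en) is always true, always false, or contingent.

¬¬(req ∨ req ∧ (sel ∨ ¬sel) ∧ en)
= ¬¬(req ∨ req ∧ en)
= ¬¬req
= req
This depends on req, so it is not a constant.

contingent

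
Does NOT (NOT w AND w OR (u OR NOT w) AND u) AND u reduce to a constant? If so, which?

yes, False

NOT (NOT w AND w OR (u OR NOT w) AND u) AND u
= NOT (NOT w AND w OR u) AND u   (absorption)
= NOT u AND u   (complement / identity)
= FALSE   (complement)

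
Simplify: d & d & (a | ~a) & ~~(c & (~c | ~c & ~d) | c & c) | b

d & d & (a | ~a) & ~~(c & (~c | ~c & ~d) | c & c) | b
= d & d & (a | ~a) & ~~(c & ~c | c & c) | b   [absorption]
= d & d & ~~(c & ~c | c & c) | b   [complement / identity]
= d & d & ~~c | b   [distribution]
= d & ~~c | b   [idempotence]
= d & c | b   [double negation]

d & c | b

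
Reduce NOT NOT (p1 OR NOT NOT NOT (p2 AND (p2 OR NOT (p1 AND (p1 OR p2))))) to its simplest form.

NOT NOT (p1 OR NOT NOT NOT (p2 AND (p2 OR NOT (p1 AND (p1 OR p2)))))
= NOT NOT (p1 OR NOT NOT NOT (p2 AND (p2 OR NOT p1)))
= NOT NOT (p1 OR NOT NOT NOT p2)
= p1 OR NOT NOT NOT p2
= p1 OR NOT p2

p1 OR NOT p2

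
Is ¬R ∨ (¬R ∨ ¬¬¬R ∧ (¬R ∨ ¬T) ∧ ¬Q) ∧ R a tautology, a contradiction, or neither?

¬R ∨ (¬R ∨ ¬¬¬R ∧ (¬R ∨ ¬T) ∧ ¬Q) ∧ R
= ¬R ∨ (¬R ∨ ¬R ∧ (¬R ∨ ¬T) ∧ ¬Q) ∧ R   (double negation)
= ¬R ∨ (¬R ∨ ¬R ∧ ¬Q) ∧ R   (absorption)
= ¬R ∨ ¬R ∧ R   (absorption)
= ¬R   (complement / identity)
This depends on R, so it is not a constant.

neither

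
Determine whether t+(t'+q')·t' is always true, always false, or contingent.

t+(t'+q')·t'
= t+t'   — absorption
= 1   — complement

always true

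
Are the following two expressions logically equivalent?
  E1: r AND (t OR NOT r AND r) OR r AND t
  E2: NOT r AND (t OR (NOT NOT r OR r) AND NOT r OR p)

No

E1: r AND (t OR NOT r AND r) OR r AND t
    = r AND t OR r AND t   (complement / identity)
    = r AND t   (idempotence)
E2: NOT r AND (t OR (NOT NOT r OR r) AND NOT r OR p)
    = NOT r AND (t OR (r OR r) AND NOT r OR p)   (double negation)
    = NOT r AND (t OR r AND NOT r OR p)   (idempotence)
    = NOT r AND (t OR p)   (complement / identity)
These differ: at p=1, r=0, t=1, E1 = 0 but E2 = 1.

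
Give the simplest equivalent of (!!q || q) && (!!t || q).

(!!q || q) && (!!t || q)
= (q || q) && (!!t || q)
= q && !!t || q
= q && t || q
= q

q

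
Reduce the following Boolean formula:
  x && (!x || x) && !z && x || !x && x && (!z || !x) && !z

x && (!x || x) && !z && x || !x && x && (!z || !x) && !z
= x && (!x || x) && !z && x || !x && x && !z
= x && !z && x || !x && x && !z
= x && !z

x && !z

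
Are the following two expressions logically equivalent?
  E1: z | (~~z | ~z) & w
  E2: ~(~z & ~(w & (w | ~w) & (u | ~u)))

Yes

E1: z | (~~z | ~z) & w
    = z | (z | ~z) & w   [double negation]
    = z | w   [complement / identity]
E2: ~(~z & ~(w & (w | ~w) & (u | ~u)))
    = ~(~z & ~(w & (u | ~u)))   [complement / identity]
    = ~(~z & ~w)   [complement / identity]
    = z | w   [De Morgan]
Both reduce to z | w, so they are equivalent.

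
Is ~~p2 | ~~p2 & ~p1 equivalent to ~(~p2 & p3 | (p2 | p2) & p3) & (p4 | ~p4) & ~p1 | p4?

E1: ~~p2 | ~~p2 & ~p1
    = ~~p2   [absorption]
    = p2   [double negation]
E2: ~(~p2 & p3 | (p2 | p2) & p3) & (p4 | ~p4) & ~p1 | p4
    = ~(~p2 & p3 | p2 & p3) & (p4 | ~p4) & ~p1 | p4   [idempotence]
    = ~(~p2 & p3 | p2 & p3) & ~p1 | p4   [complement / identity]
    = ~p3 & ~p1 | p4   [distribution]
These differ: at p1=1, p2=1, p3=0, p4=0, E1 = 1 but E2 = 0.

No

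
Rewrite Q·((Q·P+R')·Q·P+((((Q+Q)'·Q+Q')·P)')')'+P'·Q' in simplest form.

Q·((Q·P+R')·Q·P+((((Q+Q)'·Q+Q')·P)')')'+P'·Q'
= Q·((Q·P+R')·Q·P+(((Q'·Q+Q')·P)')')'+P'·Q'
= Q·(Q·P+(((Q'·Q+Q')·P)')')'+P'·Q'
= Q·(Q·P+((Q'·P)')')'+P'·Q'
= Q·(Q·P+Q'·P)'+P'·Q'
= Q·P'+P'·Q'
= P'

P'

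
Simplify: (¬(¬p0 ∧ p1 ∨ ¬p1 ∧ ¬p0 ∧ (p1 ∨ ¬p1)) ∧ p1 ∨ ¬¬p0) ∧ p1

(¬(¬p0 ∧ p1 ∨ ¬p1 ∧ ¬p0 ∧ (p1 ∨ ¬p1)) ∧ p1 ∨ ¬¬p0) ∧ p1
= (¬(¬p0 ∧ p1 ∨ ¬p1 ∧ ¬p0) ∧ p1 ∨ ¬¬p0) ∧ p1   — complement / identity
= (¬¬p0 ∧ p1 ∨ ¬¬p0) ∧ p1   — distribution
= ¬¬p0 ∧ p1   — absorption
= p0 ∧ p1   — double negation

p0 ∧ p1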